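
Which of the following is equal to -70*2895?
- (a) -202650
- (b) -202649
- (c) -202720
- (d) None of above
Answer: a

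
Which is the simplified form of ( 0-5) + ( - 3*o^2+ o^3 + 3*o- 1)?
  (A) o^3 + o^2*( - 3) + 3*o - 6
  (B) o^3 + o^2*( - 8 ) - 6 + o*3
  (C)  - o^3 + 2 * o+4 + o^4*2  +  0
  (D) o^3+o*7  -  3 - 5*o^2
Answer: A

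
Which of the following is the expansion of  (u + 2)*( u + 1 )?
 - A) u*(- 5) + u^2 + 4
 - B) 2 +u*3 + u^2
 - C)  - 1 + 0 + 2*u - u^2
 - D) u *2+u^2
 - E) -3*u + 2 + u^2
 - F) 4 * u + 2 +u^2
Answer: B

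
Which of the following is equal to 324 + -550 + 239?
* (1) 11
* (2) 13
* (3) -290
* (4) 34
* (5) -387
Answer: 2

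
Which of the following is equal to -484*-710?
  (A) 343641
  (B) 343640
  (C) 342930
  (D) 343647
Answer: B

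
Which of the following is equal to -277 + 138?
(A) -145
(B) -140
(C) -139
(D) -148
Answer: C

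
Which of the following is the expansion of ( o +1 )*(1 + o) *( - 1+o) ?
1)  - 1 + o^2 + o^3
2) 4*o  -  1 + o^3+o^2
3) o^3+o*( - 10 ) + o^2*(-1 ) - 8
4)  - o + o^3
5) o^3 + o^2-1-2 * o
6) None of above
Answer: 6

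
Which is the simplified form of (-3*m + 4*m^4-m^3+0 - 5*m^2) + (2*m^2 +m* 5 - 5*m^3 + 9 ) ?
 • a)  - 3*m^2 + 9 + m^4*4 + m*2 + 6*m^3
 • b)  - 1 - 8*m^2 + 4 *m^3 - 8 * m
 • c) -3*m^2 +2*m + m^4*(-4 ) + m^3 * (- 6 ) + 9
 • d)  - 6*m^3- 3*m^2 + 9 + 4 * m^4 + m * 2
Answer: d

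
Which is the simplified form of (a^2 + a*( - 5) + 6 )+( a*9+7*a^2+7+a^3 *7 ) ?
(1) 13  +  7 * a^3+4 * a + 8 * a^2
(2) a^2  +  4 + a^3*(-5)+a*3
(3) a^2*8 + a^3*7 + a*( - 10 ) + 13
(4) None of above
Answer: 1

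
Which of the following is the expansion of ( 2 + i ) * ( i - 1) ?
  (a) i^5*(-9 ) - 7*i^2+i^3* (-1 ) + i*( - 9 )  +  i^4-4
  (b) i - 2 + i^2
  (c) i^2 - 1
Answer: b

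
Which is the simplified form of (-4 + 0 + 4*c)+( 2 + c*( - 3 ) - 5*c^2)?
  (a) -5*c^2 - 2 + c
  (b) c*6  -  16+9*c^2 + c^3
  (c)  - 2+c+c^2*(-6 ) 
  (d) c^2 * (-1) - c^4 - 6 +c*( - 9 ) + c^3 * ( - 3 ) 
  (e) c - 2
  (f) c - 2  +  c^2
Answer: a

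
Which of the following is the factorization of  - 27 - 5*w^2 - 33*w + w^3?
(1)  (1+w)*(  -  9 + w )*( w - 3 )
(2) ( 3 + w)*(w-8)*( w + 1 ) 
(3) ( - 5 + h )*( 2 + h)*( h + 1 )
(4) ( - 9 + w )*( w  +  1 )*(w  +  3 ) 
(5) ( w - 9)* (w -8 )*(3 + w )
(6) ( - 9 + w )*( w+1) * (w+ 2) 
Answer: 4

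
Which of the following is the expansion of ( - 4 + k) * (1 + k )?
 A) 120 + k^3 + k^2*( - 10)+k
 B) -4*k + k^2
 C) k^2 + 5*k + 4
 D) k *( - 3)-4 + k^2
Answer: D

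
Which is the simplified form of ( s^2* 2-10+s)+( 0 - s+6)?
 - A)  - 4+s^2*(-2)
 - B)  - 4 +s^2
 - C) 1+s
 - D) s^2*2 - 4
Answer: D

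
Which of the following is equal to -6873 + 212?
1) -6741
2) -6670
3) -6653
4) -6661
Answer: 4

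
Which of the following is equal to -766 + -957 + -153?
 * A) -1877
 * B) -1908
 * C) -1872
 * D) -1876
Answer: D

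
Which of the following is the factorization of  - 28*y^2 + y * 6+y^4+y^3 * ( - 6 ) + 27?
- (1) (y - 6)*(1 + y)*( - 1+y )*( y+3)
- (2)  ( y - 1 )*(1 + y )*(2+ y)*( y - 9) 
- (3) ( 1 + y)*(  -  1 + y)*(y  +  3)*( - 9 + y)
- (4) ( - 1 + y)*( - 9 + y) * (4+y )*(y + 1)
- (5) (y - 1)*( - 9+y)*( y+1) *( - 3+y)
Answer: 3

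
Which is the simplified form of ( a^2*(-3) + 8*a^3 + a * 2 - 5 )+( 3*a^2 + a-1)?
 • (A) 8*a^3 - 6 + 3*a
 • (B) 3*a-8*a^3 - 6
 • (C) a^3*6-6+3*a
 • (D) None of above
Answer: A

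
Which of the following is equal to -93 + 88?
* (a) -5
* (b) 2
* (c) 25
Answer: a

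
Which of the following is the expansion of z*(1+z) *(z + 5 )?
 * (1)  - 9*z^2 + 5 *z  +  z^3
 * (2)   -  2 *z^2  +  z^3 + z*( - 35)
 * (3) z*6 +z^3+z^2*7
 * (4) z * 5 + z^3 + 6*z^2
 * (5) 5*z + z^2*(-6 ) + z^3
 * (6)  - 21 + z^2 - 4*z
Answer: 4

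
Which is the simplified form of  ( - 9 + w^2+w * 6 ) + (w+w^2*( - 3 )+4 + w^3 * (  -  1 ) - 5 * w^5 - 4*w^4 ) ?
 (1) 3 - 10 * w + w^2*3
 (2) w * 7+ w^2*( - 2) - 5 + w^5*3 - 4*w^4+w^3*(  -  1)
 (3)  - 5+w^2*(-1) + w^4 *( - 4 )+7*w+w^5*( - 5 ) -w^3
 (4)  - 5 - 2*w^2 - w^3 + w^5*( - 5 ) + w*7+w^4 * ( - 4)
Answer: 4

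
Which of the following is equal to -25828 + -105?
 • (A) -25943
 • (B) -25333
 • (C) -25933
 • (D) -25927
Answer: C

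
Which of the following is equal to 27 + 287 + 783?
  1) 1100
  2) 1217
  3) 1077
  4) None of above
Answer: 4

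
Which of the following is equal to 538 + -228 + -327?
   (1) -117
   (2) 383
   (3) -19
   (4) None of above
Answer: 4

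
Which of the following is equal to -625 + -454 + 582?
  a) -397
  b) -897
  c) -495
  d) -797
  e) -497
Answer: e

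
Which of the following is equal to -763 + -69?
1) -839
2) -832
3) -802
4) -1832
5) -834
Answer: 2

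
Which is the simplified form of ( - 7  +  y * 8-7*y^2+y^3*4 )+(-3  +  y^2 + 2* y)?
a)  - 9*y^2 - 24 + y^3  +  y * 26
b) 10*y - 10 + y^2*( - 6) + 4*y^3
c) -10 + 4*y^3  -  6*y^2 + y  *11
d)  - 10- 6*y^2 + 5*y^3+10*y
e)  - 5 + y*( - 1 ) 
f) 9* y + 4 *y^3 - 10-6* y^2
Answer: b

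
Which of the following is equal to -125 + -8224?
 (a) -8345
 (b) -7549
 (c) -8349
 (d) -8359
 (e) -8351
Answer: c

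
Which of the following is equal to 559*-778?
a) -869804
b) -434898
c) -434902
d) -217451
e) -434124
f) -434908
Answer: c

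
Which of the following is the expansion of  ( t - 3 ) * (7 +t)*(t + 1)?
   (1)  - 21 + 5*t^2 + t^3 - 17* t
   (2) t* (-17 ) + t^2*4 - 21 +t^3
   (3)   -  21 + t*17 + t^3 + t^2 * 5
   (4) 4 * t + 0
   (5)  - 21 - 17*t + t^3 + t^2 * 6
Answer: 1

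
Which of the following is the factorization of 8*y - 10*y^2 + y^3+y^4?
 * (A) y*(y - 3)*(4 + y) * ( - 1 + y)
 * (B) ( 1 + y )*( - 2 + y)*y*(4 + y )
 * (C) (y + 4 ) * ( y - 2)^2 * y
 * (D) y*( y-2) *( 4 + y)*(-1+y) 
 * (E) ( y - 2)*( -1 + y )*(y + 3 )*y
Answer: D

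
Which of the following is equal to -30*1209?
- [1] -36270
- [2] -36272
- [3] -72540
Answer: 1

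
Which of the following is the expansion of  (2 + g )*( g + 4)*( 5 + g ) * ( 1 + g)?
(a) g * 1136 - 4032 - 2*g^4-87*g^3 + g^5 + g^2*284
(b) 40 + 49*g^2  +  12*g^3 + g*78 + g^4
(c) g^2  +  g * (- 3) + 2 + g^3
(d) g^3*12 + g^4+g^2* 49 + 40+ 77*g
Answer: b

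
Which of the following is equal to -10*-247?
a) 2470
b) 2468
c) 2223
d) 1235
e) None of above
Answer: a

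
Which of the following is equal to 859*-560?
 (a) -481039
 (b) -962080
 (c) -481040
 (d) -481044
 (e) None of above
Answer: c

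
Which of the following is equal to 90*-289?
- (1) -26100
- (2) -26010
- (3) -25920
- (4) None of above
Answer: 2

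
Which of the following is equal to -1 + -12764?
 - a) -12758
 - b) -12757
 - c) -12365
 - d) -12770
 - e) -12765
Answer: e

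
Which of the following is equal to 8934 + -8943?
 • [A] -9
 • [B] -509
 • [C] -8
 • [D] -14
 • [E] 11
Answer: A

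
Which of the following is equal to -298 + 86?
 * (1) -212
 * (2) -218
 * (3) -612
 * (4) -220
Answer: 1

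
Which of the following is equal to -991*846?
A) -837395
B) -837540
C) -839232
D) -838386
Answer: D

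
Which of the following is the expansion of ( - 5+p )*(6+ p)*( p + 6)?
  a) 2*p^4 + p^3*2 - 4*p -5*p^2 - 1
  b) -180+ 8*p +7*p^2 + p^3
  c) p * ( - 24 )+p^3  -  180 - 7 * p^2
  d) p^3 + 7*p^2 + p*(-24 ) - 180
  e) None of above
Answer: d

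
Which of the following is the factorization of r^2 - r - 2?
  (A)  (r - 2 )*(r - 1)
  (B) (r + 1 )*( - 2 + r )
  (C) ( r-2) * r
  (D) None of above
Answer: B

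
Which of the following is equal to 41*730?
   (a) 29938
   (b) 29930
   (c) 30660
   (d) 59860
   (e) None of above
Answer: b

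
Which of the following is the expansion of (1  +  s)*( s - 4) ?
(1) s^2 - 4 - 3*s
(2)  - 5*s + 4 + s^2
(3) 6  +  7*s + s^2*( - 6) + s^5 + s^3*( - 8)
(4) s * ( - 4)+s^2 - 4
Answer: 1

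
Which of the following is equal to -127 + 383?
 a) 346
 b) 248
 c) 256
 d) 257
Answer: c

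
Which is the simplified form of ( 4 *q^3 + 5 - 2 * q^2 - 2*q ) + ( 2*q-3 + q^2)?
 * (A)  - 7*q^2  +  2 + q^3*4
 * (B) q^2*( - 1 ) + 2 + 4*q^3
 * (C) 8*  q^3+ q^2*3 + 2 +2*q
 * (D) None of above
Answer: B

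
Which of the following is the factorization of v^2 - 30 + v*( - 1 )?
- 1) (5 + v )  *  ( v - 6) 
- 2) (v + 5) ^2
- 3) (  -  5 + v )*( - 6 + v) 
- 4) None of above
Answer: 1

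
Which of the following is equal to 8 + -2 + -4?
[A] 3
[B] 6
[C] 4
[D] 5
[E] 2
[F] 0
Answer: E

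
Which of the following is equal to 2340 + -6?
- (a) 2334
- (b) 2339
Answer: a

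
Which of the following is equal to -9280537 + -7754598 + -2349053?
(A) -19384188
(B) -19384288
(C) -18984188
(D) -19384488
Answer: A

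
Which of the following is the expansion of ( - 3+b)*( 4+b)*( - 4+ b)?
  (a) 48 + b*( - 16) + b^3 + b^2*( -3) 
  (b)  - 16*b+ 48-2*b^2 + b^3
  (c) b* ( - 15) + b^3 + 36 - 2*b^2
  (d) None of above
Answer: a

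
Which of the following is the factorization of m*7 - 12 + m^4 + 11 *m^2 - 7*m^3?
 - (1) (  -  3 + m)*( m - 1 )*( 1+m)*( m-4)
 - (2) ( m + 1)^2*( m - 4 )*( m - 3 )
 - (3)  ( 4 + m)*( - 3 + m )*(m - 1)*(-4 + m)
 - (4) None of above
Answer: 1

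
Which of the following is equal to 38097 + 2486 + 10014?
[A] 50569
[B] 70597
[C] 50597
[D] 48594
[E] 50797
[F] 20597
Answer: C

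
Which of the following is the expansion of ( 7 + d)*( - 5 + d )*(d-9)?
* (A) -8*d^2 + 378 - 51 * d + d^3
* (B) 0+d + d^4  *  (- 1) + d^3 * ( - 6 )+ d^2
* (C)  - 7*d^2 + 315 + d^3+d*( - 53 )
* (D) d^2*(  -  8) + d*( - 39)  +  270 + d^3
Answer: C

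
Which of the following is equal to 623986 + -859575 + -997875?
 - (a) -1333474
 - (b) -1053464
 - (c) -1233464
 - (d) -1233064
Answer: c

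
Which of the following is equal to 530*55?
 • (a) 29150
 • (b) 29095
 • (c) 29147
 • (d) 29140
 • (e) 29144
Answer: a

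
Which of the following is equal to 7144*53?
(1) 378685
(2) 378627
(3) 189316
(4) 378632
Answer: 4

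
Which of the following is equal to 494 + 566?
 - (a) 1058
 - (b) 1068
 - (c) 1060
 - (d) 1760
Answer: c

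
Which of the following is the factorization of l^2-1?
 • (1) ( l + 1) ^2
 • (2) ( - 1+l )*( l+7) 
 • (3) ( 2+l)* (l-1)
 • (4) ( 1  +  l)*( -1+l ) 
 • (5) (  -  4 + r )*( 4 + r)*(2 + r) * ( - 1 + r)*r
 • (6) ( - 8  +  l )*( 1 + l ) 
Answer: 4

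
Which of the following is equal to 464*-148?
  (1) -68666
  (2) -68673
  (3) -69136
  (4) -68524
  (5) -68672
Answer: 5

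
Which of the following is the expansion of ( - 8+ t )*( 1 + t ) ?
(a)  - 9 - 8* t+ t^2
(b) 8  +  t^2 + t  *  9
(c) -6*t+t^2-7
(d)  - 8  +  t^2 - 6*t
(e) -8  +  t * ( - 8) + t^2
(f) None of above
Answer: f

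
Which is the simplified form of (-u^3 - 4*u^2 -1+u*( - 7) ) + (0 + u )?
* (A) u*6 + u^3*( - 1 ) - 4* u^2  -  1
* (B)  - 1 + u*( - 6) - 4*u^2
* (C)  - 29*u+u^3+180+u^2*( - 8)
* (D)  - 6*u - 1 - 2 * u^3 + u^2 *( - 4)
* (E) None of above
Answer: E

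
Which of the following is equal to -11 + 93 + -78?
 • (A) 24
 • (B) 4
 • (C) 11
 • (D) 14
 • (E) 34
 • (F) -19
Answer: B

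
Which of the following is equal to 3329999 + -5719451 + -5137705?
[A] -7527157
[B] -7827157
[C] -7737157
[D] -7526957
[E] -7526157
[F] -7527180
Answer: A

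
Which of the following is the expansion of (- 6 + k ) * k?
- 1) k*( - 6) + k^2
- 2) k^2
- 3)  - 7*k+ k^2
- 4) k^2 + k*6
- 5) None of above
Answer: 1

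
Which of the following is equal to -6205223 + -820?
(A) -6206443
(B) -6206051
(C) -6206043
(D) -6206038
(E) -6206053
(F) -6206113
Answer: C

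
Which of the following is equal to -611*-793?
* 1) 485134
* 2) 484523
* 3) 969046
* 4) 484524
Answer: 2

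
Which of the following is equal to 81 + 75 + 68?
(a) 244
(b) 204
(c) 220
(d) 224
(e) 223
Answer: d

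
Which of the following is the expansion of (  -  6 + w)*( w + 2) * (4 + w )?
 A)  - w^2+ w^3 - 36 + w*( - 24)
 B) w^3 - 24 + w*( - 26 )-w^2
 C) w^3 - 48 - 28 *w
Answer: C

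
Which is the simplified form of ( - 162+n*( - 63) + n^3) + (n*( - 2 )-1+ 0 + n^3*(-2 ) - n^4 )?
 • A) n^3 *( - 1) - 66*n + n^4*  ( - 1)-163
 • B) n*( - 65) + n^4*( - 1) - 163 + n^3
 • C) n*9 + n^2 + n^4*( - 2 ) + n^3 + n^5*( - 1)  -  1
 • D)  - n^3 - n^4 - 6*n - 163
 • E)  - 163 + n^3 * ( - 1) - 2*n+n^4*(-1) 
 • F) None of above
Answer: F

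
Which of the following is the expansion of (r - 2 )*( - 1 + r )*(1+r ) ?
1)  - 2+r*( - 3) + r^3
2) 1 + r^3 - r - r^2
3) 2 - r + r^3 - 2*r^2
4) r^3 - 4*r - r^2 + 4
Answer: 3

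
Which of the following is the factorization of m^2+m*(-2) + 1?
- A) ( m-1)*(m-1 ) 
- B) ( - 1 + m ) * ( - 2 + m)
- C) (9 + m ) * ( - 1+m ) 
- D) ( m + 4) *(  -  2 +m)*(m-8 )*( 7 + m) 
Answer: A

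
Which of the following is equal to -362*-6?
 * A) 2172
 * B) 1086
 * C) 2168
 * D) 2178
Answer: A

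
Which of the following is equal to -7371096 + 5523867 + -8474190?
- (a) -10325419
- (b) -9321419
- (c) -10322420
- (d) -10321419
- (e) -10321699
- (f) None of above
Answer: d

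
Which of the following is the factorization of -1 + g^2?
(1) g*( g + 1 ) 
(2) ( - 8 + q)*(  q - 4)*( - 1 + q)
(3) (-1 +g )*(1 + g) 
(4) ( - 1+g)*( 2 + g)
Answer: 3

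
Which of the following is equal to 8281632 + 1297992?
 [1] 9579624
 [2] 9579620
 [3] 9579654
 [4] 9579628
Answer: 1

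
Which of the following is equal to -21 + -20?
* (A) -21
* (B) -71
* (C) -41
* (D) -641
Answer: C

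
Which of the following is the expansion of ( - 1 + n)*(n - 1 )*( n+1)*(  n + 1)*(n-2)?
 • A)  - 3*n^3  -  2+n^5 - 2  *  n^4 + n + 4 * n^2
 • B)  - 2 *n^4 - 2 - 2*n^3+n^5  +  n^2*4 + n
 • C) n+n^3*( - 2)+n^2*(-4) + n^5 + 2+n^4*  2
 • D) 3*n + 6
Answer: B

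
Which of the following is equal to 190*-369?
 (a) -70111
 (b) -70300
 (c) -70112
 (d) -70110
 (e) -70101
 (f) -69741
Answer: d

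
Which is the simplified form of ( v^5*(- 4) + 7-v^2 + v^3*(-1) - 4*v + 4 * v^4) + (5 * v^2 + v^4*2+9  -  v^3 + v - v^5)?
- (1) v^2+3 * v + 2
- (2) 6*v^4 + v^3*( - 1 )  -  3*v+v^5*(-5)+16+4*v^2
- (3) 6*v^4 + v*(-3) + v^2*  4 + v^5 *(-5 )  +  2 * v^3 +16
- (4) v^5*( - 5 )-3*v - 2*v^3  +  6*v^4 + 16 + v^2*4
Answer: 4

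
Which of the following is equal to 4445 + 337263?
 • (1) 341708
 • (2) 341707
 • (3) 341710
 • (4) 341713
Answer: 1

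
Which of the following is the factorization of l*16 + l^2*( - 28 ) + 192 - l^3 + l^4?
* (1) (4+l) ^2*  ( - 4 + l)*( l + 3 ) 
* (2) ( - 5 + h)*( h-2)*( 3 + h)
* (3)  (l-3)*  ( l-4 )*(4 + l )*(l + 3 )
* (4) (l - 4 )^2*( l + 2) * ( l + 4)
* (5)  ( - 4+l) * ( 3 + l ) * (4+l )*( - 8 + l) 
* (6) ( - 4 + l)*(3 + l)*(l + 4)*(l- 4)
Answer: 6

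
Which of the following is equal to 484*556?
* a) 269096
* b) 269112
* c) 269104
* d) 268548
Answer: c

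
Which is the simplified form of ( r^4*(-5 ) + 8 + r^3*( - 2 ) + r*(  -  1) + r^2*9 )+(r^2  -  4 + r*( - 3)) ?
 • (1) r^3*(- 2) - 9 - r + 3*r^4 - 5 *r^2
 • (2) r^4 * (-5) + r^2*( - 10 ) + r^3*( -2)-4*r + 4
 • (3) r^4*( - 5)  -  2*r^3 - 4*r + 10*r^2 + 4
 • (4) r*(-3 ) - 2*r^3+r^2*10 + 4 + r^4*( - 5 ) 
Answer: 3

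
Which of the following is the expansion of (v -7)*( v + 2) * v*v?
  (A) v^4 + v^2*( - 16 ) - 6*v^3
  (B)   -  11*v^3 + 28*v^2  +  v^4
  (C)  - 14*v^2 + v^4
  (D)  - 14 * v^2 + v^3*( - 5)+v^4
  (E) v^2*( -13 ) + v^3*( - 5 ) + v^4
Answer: D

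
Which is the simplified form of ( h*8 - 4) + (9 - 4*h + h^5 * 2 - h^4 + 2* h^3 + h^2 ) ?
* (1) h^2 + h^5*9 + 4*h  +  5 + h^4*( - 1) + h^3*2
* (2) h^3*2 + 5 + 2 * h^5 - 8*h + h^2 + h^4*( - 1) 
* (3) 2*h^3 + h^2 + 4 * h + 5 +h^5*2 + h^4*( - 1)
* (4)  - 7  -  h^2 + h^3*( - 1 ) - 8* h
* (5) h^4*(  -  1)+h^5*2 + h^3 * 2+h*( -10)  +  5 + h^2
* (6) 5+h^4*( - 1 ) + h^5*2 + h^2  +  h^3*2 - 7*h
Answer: 3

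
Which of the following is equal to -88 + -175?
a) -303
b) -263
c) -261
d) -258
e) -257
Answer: b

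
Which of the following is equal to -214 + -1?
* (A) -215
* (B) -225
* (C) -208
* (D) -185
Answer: A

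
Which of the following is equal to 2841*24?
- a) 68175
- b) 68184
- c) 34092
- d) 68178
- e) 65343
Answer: b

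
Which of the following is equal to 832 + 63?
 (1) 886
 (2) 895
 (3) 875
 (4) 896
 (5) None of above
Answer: 2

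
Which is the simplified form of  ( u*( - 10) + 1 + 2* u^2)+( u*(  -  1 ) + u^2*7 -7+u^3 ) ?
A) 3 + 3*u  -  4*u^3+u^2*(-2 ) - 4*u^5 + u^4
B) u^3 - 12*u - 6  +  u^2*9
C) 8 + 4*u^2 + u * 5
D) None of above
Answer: D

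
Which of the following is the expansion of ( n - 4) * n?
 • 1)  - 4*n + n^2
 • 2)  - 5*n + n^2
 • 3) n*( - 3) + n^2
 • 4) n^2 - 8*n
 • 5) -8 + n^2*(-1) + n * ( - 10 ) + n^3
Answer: 1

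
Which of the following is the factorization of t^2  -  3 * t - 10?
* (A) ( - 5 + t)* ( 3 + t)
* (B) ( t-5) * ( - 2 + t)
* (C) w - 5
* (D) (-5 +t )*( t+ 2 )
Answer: D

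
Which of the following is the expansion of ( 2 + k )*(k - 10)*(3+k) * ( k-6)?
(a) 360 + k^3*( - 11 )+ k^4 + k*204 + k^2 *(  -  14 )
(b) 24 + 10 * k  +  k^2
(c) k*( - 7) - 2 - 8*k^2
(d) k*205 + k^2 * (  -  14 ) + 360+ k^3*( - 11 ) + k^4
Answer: a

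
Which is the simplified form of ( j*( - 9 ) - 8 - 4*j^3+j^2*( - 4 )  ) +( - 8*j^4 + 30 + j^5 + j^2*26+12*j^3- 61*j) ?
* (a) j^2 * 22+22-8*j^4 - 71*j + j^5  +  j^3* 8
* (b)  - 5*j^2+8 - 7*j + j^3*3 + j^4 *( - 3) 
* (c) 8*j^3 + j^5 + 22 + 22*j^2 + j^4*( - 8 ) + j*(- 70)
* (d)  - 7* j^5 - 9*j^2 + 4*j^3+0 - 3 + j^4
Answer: c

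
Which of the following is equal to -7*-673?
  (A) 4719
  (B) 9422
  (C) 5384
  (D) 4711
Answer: D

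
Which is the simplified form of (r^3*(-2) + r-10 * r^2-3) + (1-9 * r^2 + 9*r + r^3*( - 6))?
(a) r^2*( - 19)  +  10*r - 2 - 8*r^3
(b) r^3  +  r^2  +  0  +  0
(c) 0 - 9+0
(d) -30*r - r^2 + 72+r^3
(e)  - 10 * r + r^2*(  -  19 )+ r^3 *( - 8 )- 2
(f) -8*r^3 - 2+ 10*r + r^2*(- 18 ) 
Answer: a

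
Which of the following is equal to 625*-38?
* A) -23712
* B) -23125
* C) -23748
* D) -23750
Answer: D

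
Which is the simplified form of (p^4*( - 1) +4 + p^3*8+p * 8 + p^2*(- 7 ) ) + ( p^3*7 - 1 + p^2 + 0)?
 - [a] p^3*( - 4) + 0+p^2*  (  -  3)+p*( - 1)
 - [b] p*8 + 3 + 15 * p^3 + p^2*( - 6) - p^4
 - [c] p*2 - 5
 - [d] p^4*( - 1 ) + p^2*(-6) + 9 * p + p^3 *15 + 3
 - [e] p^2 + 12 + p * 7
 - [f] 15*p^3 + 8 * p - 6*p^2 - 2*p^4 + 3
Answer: b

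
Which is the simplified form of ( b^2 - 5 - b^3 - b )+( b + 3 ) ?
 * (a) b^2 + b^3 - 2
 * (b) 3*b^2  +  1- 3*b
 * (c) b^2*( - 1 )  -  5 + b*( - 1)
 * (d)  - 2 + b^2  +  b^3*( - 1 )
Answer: d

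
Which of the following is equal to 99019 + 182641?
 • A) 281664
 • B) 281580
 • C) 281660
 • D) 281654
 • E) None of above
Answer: C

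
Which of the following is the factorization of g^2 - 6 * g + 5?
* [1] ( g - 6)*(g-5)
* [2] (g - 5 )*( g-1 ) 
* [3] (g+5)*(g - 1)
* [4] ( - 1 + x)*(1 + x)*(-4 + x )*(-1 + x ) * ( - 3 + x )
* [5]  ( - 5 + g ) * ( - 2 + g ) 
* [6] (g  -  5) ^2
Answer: 2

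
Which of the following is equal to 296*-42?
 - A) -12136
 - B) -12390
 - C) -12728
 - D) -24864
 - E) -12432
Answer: E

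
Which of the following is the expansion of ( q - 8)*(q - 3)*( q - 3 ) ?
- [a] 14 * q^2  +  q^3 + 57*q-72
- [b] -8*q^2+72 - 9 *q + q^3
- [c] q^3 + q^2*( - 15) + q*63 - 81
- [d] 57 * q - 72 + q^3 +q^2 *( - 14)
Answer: d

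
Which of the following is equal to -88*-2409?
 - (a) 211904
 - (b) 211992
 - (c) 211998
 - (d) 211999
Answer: b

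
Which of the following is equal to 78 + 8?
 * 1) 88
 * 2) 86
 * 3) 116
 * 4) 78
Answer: 2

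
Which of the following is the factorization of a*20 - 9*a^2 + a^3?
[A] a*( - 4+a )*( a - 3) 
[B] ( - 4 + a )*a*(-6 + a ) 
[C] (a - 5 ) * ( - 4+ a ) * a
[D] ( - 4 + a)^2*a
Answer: C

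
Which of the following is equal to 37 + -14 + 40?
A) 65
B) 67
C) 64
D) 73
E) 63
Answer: E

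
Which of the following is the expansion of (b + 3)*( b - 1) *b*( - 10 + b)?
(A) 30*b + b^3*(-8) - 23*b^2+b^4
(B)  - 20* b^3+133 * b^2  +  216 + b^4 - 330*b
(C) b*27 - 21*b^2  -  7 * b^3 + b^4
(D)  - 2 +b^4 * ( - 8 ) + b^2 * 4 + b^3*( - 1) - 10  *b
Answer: A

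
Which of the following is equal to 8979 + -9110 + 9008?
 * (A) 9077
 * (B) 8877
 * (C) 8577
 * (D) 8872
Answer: B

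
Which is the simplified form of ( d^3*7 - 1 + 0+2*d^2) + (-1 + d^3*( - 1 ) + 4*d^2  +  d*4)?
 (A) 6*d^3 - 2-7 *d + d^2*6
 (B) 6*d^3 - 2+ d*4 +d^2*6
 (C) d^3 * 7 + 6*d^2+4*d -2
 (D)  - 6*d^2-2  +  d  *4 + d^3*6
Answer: B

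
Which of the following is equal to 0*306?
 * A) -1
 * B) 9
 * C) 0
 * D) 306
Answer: C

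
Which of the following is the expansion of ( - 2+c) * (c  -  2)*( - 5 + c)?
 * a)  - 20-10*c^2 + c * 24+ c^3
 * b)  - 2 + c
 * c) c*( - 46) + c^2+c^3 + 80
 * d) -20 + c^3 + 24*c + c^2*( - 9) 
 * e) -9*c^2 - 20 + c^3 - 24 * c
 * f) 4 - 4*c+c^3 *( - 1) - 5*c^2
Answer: d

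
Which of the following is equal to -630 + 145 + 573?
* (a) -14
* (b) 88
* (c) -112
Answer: b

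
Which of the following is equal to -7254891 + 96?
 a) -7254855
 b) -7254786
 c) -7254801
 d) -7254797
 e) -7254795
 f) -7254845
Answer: e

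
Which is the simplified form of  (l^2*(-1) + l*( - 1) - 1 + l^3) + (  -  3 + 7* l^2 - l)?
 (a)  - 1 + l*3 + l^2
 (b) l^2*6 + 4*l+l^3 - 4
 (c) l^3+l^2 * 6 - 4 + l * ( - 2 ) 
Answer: c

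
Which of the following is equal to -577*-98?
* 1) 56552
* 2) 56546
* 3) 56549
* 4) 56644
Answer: 2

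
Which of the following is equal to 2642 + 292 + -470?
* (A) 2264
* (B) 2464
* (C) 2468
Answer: B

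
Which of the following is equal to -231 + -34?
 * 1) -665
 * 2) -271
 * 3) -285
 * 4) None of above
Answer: 4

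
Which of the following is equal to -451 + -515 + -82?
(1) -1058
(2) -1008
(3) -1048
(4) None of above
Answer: 3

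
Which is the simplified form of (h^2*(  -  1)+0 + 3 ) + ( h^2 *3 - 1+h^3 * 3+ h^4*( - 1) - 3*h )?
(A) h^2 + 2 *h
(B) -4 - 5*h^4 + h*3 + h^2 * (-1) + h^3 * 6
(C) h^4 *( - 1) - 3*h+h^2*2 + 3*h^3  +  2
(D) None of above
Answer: C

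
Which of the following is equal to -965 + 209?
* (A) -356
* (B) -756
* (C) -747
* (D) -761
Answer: B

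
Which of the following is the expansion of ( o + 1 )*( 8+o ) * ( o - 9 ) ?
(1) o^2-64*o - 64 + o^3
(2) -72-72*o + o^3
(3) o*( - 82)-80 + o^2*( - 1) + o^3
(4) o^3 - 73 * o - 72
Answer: 4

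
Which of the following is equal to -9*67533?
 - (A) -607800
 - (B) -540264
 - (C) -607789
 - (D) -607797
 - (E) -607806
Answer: D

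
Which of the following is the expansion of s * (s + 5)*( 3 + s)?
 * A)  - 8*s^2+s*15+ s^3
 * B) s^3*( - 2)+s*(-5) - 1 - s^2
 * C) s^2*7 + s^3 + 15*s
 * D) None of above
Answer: D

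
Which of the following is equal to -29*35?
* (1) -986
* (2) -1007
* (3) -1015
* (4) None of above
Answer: 3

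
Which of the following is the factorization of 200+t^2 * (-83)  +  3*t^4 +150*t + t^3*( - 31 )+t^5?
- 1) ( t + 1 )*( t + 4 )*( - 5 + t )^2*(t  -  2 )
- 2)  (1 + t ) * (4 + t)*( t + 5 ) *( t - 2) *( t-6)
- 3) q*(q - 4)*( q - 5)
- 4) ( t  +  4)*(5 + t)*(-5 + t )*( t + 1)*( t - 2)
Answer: 4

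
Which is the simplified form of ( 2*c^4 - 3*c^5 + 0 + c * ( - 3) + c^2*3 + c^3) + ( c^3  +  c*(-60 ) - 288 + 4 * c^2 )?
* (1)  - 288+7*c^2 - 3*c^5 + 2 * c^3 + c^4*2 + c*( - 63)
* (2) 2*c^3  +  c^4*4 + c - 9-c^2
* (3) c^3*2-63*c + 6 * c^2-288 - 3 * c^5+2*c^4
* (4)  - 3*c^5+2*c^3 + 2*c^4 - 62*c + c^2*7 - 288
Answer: 1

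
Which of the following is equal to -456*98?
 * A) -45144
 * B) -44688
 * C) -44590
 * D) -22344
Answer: B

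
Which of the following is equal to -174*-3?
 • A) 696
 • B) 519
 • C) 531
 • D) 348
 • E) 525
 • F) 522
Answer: F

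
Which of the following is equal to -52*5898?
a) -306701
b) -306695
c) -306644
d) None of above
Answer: d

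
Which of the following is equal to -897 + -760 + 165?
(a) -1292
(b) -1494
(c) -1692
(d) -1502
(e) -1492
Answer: e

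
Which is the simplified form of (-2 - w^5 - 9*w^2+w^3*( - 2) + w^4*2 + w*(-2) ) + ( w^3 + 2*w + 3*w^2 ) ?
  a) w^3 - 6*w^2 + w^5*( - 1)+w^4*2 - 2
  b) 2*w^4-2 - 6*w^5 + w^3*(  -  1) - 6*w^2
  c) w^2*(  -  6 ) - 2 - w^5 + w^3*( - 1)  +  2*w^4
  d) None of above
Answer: c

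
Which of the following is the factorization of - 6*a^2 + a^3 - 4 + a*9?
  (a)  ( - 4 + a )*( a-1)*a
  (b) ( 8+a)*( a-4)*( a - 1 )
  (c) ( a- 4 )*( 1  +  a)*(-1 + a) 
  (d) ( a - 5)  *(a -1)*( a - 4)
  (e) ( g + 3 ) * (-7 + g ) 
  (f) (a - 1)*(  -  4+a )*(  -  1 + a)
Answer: f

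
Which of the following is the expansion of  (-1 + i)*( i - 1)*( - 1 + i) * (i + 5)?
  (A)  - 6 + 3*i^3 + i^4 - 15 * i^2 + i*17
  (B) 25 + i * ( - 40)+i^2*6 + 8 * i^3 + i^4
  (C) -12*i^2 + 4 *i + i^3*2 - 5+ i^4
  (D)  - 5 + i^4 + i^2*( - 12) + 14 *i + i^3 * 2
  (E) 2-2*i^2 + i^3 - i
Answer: D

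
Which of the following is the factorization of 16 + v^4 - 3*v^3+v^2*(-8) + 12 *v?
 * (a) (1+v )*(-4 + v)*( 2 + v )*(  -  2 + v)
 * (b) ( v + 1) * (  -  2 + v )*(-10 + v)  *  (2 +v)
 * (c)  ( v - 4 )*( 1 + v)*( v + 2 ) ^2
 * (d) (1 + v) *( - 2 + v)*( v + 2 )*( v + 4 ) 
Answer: a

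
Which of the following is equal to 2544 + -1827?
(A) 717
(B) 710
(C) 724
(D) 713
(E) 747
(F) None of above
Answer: A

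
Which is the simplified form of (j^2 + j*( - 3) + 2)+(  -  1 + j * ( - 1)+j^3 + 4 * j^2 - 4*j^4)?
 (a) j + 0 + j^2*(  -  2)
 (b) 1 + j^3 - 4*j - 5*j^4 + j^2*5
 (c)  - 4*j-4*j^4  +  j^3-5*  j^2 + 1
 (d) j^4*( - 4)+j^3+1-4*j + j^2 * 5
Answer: d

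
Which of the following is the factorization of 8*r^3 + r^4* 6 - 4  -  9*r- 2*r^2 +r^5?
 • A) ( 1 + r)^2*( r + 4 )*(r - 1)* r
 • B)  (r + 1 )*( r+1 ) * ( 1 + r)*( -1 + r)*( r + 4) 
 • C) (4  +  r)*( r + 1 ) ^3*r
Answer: B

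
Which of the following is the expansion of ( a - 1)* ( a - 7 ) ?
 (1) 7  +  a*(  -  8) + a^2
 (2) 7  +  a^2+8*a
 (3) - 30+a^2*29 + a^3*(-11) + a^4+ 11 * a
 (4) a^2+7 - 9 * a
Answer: 1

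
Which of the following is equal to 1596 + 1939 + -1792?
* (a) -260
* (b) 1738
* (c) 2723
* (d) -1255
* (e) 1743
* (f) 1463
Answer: e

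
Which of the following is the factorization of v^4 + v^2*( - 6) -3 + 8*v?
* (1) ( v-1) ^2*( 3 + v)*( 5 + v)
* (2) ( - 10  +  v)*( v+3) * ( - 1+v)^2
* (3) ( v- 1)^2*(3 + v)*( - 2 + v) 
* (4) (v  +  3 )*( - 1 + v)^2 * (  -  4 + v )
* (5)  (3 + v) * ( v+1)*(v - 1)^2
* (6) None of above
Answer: 6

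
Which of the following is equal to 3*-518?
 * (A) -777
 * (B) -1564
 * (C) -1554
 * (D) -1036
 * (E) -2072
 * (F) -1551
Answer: C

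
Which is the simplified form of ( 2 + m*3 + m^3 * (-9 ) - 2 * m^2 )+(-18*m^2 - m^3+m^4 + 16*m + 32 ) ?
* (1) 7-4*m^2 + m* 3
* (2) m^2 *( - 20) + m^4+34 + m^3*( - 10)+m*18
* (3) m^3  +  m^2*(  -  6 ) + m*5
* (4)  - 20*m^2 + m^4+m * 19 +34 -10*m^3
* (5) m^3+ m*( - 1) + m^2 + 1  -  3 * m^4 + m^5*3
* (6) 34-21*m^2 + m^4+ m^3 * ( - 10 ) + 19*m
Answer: 4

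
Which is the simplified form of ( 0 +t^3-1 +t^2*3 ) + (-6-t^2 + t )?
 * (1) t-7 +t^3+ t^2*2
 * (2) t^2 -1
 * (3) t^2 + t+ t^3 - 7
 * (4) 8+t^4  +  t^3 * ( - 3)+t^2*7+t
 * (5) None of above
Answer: 1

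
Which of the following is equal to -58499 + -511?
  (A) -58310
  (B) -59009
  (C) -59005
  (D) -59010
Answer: D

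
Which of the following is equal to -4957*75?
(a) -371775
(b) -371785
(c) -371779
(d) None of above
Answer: a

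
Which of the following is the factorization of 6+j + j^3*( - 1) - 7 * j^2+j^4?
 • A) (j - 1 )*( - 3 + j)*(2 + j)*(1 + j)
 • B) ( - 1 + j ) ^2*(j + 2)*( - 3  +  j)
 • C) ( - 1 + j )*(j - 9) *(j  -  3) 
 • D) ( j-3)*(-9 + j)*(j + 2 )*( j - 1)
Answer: A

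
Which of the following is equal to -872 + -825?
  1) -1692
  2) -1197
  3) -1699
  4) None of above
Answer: 4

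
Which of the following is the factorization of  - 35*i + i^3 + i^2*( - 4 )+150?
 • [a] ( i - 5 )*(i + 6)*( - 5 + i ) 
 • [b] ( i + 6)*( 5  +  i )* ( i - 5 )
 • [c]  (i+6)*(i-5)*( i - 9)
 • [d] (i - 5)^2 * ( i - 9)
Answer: a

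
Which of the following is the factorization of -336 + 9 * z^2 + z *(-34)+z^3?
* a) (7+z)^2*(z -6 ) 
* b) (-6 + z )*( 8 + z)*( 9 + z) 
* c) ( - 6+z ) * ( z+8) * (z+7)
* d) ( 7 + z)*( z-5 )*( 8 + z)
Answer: c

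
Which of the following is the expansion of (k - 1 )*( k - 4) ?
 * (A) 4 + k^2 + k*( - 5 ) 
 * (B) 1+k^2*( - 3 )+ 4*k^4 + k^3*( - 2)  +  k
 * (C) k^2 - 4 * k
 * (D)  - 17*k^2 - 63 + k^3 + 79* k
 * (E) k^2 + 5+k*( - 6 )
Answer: A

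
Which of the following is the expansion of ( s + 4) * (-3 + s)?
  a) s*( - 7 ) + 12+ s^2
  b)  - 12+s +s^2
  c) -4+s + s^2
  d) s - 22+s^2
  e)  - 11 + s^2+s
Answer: b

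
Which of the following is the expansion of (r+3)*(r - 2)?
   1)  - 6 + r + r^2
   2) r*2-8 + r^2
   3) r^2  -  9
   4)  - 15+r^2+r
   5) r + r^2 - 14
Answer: 1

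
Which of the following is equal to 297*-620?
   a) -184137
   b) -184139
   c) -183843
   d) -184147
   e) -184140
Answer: e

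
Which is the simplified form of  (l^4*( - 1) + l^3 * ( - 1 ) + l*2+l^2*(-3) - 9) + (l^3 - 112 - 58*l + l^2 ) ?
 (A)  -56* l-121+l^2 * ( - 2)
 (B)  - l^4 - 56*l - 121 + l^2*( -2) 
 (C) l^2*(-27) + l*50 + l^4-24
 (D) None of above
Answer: B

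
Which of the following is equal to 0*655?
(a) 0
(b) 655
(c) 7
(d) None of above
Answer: a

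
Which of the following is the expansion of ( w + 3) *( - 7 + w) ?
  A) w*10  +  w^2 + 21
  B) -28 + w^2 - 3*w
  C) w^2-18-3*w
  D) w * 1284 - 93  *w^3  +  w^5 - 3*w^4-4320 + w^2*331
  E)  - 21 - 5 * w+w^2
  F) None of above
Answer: F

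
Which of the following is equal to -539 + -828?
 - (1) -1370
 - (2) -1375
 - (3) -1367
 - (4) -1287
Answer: 3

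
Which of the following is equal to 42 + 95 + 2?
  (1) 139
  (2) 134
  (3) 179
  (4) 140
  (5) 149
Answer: 1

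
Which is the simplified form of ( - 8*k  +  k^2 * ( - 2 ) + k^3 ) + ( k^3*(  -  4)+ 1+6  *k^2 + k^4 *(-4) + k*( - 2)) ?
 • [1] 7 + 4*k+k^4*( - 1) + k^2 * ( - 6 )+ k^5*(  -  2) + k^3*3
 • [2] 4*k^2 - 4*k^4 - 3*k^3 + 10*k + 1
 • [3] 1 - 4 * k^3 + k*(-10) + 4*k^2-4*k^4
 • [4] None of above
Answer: 4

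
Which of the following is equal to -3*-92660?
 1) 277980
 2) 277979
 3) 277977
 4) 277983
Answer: 1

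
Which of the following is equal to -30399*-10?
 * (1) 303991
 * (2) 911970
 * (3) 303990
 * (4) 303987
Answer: 3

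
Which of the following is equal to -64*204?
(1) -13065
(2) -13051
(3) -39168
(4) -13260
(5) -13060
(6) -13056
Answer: 6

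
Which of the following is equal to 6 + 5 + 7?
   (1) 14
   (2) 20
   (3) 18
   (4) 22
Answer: 3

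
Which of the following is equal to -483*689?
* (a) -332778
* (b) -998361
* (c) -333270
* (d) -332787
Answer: d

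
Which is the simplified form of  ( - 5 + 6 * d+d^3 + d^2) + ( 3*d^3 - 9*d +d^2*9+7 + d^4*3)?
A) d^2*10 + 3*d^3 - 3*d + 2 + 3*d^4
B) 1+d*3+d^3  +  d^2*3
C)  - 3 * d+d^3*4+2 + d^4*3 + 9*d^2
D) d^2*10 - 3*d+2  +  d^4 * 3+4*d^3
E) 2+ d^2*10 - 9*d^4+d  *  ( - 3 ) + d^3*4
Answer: D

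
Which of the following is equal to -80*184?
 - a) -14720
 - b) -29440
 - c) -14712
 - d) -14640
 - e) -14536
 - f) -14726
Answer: a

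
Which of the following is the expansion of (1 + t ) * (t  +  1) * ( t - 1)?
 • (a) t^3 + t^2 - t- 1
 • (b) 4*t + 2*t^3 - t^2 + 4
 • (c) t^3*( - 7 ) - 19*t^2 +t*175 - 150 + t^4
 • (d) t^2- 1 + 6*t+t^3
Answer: a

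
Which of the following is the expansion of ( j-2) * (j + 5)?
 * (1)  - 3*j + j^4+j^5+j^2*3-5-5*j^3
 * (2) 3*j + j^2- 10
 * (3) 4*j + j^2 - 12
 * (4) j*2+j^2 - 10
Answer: 2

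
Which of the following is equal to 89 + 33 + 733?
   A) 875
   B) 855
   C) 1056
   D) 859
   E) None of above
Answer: B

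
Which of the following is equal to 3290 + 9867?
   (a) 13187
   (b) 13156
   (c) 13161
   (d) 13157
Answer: d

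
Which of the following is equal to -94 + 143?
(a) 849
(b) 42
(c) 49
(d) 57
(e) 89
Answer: c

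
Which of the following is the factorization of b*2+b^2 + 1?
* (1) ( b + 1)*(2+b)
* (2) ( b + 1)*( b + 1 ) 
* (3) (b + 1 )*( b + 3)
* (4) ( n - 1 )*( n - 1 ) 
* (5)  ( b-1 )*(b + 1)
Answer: 2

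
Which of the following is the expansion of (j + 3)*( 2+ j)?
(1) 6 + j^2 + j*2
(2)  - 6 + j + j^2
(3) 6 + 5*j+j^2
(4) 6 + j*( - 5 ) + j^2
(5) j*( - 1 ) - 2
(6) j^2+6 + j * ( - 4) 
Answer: 3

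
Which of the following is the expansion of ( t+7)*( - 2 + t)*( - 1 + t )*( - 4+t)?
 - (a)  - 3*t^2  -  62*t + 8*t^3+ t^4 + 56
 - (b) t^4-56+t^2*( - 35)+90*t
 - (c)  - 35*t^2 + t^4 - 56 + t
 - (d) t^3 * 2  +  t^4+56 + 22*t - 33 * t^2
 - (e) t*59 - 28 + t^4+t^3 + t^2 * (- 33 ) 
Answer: b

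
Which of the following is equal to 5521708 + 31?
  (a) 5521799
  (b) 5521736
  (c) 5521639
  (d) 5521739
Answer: d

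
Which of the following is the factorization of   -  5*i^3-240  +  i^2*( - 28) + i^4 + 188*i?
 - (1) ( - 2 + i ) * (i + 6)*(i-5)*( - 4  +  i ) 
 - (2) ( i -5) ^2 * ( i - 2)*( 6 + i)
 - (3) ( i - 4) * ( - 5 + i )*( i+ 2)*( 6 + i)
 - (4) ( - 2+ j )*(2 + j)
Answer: 1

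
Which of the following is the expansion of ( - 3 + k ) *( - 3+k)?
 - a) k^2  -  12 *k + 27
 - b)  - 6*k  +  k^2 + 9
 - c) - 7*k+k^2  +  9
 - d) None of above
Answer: b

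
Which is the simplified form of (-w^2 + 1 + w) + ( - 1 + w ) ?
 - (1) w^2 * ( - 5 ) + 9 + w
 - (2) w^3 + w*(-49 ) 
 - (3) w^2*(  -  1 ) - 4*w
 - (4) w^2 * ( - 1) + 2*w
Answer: 4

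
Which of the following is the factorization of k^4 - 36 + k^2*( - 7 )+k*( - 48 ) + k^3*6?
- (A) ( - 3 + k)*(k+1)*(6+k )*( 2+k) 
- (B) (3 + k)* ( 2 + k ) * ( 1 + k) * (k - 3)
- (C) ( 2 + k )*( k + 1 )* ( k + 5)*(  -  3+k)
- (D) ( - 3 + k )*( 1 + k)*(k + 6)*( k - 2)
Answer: A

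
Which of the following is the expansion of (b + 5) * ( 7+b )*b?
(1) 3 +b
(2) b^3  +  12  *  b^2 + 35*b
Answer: 2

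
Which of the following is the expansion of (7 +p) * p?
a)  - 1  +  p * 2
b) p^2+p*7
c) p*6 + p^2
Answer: b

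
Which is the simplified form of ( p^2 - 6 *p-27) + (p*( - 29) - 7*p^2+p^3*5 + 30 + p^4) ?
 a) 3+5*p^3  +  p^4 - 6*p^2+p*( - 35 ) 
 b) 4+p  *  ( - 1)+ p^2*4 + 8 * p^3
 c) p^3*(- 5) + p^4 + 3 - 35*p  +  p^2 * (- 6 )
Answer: a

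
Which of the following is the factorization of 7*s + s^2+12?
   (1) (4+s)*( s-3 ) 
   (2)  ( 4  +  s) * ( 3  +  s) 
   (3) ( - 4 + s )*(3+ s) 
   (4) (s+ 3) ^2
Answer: 2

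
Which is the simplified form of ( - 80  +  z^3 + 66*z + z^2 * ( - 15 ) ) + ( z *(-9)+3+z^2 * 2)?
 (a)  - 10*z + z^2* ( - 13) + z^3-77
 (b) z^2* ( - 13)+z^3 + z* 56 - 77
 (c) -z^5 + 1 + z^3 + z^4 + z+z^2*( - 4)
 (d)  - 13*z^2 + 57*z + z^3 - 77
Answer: d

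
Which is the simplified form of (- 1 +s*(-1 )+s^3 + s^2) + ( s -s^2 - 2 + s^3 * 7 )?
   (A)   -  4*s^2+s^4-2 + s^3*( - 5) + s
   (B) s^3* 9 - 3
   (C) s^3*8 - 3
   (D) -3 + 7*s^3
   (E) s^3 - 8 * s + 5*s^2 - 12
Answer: C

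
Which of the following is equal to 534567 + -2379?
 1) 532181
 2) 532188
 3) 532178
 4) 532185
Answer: 2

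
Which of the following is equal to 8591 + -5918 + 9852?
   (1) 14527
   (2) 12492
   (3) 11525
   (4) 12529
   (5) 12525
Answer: 5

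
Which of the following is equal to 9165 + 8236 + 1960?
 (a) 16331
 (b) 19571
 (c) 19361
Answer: c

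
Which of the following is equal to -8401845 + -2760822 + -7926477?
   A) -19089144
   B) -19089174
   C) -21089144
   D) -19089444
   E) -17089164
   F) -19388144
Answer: A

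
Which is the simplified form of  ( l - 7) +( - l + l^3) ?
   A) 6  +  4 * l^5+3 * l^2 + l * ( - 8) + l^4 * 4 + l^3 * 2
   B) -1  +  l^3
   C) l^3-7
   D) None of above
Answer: C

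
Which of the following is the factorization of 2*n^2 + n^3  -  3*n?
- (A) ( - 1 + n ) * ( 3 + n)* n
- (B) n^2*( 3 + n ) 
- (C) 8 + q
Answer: A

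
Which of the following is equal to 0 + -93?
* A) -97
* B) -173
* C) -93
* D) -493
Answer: C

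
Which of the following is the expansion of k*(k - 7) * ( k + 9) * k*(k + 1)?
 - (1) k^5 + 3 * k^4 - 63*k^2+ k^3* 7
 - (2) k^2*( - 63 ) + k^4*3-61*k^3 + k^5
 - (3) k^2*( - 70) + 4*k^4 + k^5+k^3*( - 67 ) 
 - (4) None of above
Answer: 2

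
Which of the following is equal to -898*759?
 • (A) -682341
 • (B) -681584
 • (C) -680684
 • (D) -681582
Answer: D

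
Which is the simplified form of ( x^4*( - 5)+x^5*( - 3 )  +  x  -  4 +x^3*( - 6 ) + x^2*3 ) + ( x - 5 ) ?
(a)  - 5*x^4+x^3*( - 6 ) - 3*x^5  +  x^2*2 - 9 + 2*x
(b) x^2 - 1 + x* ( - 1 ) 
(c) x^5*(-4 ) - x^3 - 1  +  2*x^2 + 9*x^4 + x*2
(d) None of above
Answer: d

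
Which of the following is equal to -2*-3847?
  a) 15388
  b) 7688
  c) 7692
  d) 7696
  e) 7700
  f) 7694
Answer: f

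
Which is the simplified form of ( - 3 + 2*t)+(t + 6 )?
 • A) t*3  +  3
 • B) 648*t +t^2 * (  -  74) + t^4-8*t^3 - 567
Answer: A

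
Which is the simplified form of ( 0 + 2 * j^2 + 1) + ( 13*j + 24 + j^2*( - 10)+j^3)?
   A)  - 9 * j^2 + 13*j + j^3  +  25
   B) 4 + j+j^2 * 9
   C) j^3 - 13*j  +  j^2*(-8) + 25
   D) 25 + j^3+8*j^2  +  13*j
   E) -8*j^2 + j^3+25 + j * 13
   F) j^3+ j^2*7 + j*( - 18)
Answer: E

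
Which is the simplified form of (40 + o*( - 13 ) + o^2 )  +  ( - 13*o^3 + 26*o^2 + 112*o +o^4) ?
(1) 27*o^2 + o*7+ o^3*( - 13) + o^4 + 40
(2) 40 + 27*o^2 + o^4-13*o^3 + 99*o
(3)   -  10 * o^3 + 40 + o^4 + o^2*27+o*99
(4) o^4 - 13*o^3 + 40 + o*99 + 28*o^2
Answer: 2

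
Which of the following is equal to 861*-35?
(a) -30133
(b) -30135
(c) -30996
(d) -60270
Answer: b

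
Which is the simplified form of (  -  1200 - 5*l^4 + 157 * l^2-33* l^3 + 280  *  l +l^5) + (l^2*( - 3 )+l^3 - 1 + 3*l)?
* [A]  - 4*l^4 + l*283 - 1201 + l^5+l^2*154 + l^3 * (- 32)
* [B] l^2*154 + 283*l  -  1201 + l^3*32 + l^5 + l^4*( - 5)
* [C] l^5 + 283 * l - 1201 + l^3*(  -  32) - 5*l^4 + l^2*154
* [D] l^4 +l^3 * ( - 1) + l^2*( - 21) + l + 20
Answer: C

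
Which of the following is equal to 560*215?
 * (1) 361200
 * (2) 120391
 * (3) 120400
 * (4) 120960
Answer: 3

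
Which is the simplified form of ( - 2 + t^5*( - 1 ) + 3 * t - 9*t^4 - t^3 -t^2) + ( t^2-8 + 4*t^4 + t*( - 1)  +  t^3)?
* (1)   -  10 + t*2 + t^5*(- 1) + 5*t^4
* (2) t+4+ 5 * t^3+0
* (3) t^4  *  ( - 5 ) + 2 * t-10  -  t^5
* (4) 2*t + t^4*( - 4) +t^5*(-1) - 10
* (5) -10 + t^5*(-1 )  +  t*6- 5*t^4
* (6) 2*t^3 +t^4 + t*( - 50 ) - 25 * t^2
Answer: 3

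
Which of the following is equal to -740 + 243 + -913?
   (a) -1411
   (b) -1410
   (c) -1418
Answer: b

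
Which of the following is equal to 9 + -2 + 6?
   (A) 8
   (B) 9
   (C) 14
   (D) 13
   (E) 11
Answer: D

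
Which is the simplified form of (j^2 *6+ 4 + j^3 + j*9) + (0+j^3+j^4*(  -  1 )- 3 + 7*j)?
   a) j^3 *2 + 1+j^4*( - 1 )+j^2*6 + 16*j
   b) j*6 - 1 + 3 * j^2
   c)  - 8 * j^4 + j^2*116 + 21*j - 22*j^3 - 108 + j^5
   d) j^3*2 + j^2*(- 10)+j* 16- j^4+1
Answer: a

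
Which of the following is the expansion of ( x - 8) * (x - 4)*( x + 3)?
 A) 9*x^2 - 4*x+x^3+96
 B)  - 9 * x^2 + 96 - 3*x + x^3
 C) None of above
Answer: C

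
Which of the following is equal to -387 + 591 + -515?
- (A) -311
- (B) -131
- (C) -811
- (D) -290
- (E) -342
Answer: A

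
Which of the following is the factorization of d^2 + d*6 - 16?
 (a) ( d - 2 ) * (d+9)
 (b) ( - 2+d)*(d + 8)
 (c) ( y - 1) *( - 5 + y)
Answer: b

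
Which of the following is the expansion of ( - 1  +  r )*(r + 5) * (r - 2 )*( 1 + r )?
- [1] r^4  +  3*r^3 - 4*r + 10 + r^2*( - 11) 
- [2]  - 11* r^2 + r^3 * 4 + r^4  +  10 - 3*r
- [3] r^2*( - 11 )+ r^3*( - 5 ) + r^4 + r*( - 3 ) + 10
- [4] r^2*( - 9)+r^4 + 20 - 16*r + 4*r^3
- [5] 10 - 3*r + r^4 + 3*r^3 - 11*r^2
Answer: 5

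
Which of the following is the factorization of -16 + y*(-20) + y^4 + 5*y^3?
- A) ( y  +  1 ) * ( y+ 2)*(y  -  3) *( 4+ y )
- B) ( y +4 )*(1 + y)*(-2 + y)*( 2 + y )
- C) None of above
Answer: B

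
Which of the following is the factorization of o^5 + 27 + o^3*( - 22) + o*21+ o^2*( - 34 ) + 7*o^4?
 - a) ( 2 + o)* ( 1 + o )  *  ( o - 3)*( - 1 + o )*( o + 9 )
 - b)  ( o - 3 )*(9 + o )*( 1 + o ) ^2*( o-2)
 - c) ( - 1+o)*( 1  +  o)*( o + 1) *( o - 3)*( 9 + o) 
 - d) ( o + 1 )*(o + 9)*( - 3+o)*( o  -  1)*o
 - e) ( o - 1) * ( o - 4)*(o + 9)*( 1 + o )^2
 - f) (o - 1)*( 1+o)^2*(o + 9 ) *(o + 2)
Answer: c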